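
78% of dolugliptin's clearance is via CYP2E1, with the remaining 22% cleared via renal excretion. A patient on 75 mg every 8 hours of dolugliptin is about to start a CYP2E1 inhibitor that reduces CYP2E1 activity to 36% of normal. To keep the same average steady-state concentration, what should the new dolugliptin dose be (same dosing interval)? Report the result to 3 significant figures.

37.6 mg

CYP2E1: 0.78 × 0.36 = 0.2808
Other: 0.22 (unchanged)
Relative clearance = 0.2808 + 0.22 = 0.5008.
Exposure is unchanged when dose changes in proportion to clearance. New dose = 75 mg × 0.5008 = 37.6 mg.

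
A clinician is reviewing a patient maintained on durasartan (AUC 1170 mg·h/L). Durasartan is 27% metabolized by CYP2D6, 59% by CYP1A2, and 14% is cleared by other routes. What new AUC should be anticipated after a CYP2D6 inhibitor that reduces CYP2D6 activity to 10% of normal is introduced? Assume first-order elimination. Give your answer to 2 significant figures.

The CYP2D6 pathway (27% of clearance) is reduced to 0.1× activity: 0.27 × 0.1 = 0.027.
CYP1A2 (59%) and the residual 14% are unaffected.
Relative clearance = 0.027 + 0.59 + 0.14 = 0.757.
New AUC = baseline ÷ relative clearance = 1170 / 0.757 = 1.5 × 10³ mg·h/L.

1.5 × 10³ mg·h/L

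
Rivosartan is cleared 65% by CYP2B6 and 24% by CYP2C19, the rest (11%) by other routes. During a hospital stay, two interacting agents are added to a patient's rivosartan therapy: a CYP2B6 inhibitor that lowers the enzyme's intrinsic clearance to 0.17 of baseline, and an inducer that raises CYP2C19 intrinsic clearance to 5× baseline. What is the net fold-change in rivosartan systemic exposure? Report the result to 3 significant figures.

CYP2B6: 0.65 × 0.17 = 0.1105
CYP2C19: 0.24 × 5 = 1.2
Other: 0.11 (unchanged)
Relative clearance = 0.1105 + 1.2 + 0.11 = 1.4205.
Because systemic exposure varies inversely with clearance, the combined effect is 1 / 1.4205 = 0.704.

0.704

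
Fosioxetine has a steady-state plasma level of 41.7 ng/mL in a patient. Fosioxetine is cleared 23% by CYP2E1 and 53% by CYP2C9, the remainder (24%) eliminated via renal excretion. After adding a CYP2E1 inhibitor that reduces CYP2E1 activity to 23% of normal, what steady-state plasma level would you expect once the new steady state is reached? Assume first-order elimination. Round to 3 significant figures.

The CYP2E1 pathway (23% of clearance) falls to 0.23× activity: 0.23 × 0.23 = 0.0529.
CYP2C9 (53%) and the residual 24% are unaffected.
New clearance relative to baseline: 0.0529 + 0.53 + 0.24 = 0.8229.
Steady-state plasma level ∝ 1/CL, so new value = 41.7 / 0.8229 = 50.7 ng/mL.

50.7 ng/mL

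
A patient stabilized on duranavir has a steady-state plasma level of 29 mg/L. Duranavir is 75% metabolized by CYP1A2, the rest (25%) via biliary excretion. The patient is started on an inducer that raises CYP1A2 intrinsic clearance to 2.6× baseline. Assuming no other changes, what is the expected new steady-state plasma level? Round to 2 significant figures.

13 mg/L

The CYP1A2 pathway (75% of clearance) increases to 2.6× activity: 0.75 × 2.6 = 1.95.
Non-CYP routes (25%) are unchanged.
Relative clearance = 1.95 + 0.25 = 2.2.
New steady-state plasma level = baseline ÷ relative clearance = 29 / 2.2 = 13 mg/L.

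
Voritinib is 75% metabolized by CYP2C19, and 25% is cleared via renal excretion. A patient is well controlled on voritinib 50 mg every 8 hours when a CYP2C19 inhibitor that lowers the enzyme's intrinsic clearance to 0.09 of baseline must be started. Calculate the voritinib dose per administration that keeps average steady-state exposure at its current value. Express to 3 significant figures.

The CYP2C19 pathway (75% of clearance) drops to 0.09× activity: 0.75 × 0.09 = 0.0675.
Non-CYP routes (25%) are unchanged.
New clearance relative to baseline: 0.0675 + 0.25 = 0.3175.
Css,avg = (dose rate)/CL, so holding Css fixed requires dose ∝ CL: 50 × 0.3175 = 15.9 mg.

15.9 mg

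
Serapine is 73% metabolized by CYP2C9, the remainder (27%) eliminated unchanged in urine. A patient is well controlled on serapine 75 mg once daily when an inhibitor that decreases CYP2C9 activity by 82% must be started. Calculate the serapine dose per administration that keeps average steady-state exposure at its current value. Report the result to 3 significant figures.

The CYP2C9 pathway (73% of clearance) drops to 0.18× activity: 0.73 × 0.18 = 0.1314.
The remaining 27% of clearance is unaffected.
New clearance relative to baseline: 0.1314 + 0.27 = 0.4014.
Exposure is unchanged when dose changes in proportion to clearance. New dose = 75 mg × 0.4014 = 30.1 mg.

30.1 mg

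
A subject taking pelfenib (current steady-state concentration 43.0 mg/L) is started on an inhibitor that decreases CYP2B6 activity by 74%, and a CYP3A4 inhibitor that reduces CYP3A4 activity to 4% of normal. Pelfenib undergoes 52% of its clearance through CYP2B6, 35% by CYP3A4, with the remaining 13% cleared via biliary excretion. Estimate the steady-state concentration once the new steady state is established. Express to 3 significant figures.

CYP2B6: 0.52 × 0.26 = 0.1352
CYP3A4: 0.35 × 0.04 = 0.014
Other: 0.13 (unchanged)
CL_new/CL_old = 0.1352 + 0.014 + 0.13 = 0.2792.
New steady-state concentration = 43.0 / 0.2792 = 154 mg/L (concentration scales inversely with clearance).

154 mg/L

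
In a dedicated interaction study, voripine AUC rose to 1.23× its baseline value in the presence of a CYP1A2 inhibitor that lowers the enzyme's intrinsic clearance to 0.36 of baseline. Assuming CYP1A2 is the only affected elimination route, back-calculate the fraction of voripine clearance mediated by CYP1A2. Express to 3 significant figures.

0.292

CL'/CL = 1 / 1.23 = 0.813
0.36·fm + (1 − fm) = 0.813
fm = (0.813 − 1) / (0.36 − 1) = 0.292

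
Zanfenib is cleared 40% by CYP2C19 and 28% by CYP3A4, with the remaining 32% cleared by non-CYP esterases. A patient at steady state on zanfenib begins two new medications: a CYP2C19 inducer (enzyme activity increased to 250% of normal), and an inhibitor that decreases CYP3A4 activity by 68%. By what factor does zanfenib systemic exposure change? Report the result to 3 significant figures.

The CYP2C19 pathway (40% of clearance) is boosted to 2.5× activity: 0.4 × 2.5 = 1.
The CYP3A4 pathway (28% of clearance) drops to 0.32× activity: 0.28 × 0.32 = 0.0896.
Non-CYP routes (32%) are unchanged.
New clearance relative to baseline: 1 + 0.0896 + 0.32 = 1.4096.
Because systemic exposure varies inversely with clearance, the combined effect is 1 / 1.4096 = 0.709.

0.709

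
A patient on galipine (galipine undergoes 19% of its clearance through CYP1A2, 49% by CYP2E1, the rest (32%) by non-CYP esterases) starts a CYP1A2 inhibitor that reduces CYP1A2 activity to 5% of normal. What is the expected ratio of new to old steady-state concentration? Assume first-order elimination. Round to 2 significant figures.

1.2

The CYP1A2 pathway (19% of clearance) drops to 0.05× activity: 0.19 × 0.05 = 0.0095.
CYP2E1 (49%) and the residual 32% are unaffected.
CL_new/CL_old = 0.0095 + 0.49 + 0.32 = 0.8195.
Since steady-state concentration ∝ 1/CL, the ratio is 1 / 0.8195 = 1.2.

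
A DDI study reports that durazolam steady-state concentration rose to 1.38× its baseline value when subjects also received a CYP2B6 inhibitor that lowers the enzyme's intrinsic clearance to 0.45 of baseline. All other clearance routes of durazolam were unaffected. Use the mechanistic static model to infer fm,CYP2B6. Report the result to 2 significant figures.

0.50

Let fm be the CYP2B6 fraction. New clearance relative to baseline = fm × 0.45 + (1 − fm).
Steady-state concentration ratio = 1 / (new CL fraction), so new CL fraction = 1 / 1.38 = 0.7246.
fm × 0.45 + 1 − fm = 0.7246  ⇒  fm × (0.45 − 1) = −0.2754  ⇒  fm = 0.50.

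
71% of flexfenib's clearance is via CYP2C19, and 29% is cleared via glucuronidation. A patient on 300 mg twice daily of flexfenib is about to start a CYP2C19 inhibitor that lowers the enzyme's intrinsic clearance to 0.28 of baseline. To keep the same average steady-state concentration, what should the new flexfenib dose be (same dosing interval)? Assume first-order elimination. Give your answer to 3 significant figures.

The CYP2C19 pathway (71% of clearance) is reduced to 0.28× activity: 0.71 × 0.28 = 0.1988.
Non-CYP routes (29%) are unchanged.
New clearance relative to baseline: 0.1988 + 0.29 = 0.4888.
To maintain the same steady-state level, dose must scale with clearance: new dose = 300 × 0.4888 = 147 mg.

147 mg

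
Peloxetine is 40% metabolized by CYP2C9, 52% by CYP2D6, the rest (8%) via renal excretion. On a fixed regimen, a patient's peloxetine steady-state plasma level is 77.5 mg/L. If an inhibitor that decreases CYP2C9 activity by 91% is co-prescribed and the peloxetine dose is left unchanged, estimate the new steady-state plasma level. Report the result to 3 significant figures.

122 mg/L

The CYP2C9 pathway (40% of clearance) falls to 0.09× activity: 0.4 × 0.09 = 0.036.
CYP2D6 (52%) and the residual 8% are unaffected.
CL_new/CL_old = 0.036 + 0.52 + 0.08 = 0.636.
New steady-state plasma level = baseline ÷ relative clearance = 77.5 / 0.636 = 122 mg/L.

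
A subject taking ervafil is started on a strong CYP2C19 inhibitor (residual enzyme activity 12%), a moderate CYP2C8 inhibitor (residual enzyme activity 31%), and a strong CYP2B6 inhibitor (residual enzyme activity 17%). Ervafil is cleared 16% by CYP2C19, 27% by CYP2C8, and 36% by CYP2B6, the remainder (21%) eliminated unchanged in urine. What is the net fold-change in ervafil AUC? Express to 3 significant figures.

2.67

The CYP2C19 pathway (16% of clearance) falls to 0.12× activity: 0.16 × 0.12 = 0.0192.
The CYP2C8 pathway (27% of clearance) drops to 0.31× activity: 0.27 × 0.31 = 0.0837.
The CYP2B6 pathway (36% of clearance) falls to 0.17× activity: 0.36 × 0.17 = 0.0612.
Non-CYP routes (21%) are unchanged.
CL_new/CL_old = 0.0192 + 0.0837 + 0.0612 + 0.21 = 0.3741.
AUC ∝ 1/CL: fold-change = 1 / 0.3741 = 2.67.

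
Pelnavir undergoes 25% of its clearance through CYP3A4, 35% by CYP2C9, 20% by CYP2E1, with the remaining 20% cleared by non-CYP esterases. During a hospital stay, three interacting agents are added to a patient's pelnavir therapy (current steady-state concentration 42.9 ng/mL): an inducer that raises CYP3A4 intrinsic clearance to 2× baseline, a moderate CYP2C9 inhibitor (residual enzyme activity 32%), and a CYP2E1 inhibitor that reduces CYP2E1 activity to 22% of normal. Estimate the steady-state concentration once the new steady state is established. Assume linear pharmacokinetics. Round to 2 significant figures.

The CYP3A4 pathway (25% of clearance) rises to 2× activity: 0.25 × 2 = 0.5.
The CYP2C9 pathway (35% of clearance) drops to 0.32× activity: 0.35 × 0.32 = 0.112.
The CYP2E1 pathway (20% of clearance) falls to 0.22× activity: 0.2 × 0.22 = 0.044.
The remaining 20% of clearance is unaffected.
Relative clearance = 0.5 + 0.112 + 0.044 + 0.2 = 0.856.
Dividing the baseline by the relative clearance: 42.9 / 0.856 = 50 ng/mL.

50 ng/mL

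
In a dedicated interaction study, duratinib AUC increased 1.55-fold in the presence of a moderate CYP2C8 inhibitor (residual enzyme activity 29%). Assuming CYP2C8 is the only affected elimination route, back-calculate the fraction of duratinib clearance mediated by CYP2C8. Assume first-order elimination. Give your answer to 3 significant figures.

Write x for the fraction cleared via CYP2C8. The observed AUC change means clearance fell to 1/1.55 = 0.6452 of baseline.
Setting x·0.29 + (1 − x) = 0.6452 and solving: x = (0.6452 − 1)/(0.29 − 1) = 0.500.

0.500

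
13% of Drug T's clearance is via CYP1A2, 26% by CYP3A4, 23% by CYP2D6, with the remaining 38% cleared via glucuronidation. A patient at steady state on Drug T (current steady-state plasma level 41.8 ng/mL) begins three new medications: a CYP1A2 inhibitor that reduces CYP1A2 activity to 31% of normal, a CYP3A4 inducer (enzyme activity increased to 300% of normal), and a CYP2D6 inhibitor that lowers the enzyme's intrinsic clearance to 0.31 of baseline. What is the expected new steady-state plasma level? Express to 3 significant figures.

The CYP1A2 pathway (13% of clearance) drops to 0.31× activity: 0.13 × 0.31 = 0.0403.
The CYP3A4 pathway (26% of clearance) is boosted to 3× activity: 0.26 × 3 = 0.78.
The CYP2D6 pathway (23% of clearance) falls to 0.31× activity: 0.23 × 0.31 = 0.0713.
The remaining 38% of clearance is unaffected.
New clearance relative to baseline: 0.0403 + 0.78 + 0.0713 + 0.38 = 1.2716.
Steady-state plasma level ∝ 1/CL: new value = 41.8 / 1.2716 = 32.9 ng/mL.

32.9 ng/mL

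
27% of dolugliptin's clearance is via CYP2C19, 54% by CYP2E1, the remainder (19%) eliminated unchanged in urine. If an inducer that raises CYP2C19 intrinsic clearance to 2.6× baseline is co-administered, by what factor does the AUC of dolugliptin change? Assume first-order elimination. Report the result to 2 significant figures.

CYP2C19: 0.27 × 2.6 = 0.702
CYP2E1: 0.54 (unchanged)
Other: 0.19 (unchanged)
Relative clearance = 0.702 + 0.54 + 0.19 = 1.432.
AUC is inversely proportional to clearance, so the fold-change is 1 / 1.432 = 0.70.

0.70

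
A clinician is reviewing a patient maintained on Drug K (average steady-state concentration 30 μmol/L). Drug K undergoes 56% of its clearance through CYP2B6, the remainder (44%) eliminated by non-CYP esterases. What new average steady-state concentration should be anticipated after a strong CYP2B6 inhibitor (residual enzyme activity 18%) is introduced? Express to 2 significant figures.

The CYP2B6 pathway (56% of clearance) drops to 0.18× activity: 0.56 × 0.18 = 0.1008.
The remaining 44% of clearance is unaffected.
Relative clearance = 0.1008 + 0.44 = 0.5408.
New average steady-state concentration = baseline ÷ relative clearance = 30 / 0.5408 = 55 μmol/L.

55 μmol/L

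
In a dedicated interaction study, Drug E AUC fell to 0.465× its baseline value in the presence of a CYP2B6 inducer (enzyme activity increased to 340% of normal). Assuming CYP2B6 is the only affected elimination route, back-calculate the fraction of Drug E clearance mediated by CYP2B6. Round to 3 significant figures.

Call the CYP2B6 fraction fm. After the interaction, CL_new/CL_old = fm × 3.4 + (1 − fm).
AUC ratio = 1 / (new CL fraction), so new CL fraction = 1 / 0.465 = 2.151.
fm × 3.4 + 1 − fm = 2.151  ⇒  fm × (3.4 − 1) = 1.151  ⇒  fm = 0.479.

0.479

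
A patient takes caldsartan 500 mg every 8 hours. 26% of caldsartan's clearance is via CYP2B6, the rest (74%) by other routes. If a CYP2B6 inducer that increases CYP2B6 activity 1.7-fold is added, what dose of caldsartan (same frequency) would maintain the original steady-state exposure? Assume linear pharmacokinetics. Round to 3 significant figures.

591 mg

CYP2B6: 0.26 × 1.7 = 0.442
Other: 0.74 (unchanged)
Relative clearance = 0.442 + 0.74 = 1.182.
Exposure is unchanged when dose changes in proportion to clearance. New dose = 500 mg × 1.182 = 591 mg.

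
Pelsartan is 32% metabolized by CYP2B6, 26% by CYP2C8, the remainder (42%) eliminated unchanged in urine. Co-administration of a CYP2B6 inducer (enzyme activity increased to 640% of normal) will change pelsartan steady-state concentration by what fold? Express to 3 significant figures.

0.367

CYP2B6: 0.32 × 6.4 = 2.048
CYP2C8: 0.26 (unchanged)
Other: 0.42 (unchanged)
New clearance relative to baseline: 2.048 + 0.26 + 0.42 = 2.728.
Since steady-state concentration ∝ 1/CL, the ratio is 1 / 2.728 = 0.367.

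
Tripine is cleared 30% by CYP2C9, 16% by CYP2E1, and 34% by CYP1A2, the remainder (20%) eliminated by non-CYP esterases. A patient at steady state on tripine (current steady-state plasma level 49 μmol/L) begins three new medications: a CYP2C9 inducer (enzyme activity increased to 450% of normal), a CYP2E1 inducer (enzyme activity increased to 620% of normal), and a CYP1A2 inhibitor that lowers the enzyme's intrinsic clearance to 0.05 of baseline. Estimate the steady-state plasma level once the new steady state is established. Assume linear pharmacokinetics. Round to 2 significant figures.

CYP2C9: 0.3 × 4.5 = 1.35
CYP2E1: 0.16 × 6.2 = 0.992
CYP1A2: 0.34 × 0.05 = 0.017
Other: 0.2 (unchanged)
New clearance relative to baseline: 1.35 + 0.992 + 0.017 + 0.2 = 2.559.
Steady-state plasma level ∝ 1/CL: new value = 49 / 2.559 = 19 μmol/L.

19 μmol/L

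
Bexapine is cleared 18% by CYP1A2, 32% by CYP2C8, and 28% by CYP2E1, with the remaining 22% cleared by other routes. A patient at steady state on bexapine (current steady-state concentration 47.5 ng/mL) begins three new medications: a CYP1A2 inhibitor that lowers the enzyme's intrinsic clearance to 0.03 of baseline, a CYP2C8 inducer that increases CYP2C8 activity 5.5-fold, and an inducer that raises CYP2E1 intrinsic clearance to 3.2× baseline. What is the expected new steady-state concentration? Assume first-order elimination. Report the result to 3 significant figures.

16.5 ng/mL

The CYP1A2 pathway (18% of clearance) drops to 0.03× activity: 0.18 × 0.03 = 0.0054.
The CYP2C8 pathway (32% of clearance) increases to 5.5× activity: 0.32 × 5.5 = 1.76.
The CYP2E1 pathway (28% of clearance) rises to 3.2× activity: 0.28 × 3.2 = 0.896.
The remaining 22% of clearance is unaffected.
CL_new/CL_old = 0.0054 + 1.76 + 0.896 + 0.22 = 2.8814.
Dividing the baseline by the relative clearance: 47.5 / 2.8814 = 16.5 ng/mL.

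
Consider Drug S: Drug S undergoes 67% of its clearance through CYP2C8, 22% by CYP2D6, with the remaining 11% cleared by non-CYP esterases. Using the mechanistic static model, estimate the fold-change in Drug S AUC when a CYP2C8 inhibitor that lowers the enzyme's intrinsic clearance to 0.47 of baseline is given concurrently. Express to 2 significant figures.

1.6

The CYP2C8 pathway (67% of clearance) drops to 0.47× activity: 0.67 × 0.47 = 0.3149.
CYP2D6 (22%) and the residual 11% are unaffected.
Relative clearance = 0.3149 + 0.22 + 0.11 = 0.6449.
AUC is inversely proportional to clearance, so the fold-change is 1 / 0.6449 = 1.6.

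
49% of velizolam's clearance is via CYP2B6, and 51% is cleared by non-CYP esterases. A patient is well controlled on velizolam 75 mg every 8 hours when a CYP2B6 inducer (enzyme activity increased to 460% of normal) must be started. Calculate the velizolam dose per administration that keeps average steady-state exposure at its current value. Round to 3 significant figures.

207 mg

The CYP2B6 pathway (49% of clearance) is boosted to 4.6× activity: 0.49 × 4.6 = 2.254.
Non-CYP routes (51%) are unchanged.
Relative clearance = 2.254 + 0.51 = 2.764.
To maintain the same steady-state level, dose must scale with clearance: new dose = 75 × 2.764 = 207 mg.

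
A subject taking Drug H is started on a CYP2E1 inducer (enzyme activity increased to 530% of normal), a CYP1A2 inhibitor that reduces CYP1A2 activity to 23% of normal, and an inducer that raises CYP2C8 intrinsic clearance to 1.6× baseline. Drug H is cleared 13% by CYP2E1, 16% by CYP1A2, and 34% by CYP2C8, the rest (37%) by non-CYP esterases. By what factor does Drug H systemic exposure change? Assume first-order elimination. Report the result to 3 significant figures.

CYP2E1: 0.13 × 5.3 = 0.689
CYP1A2: 0.16 × 0.23 = 0.0368
CYP2C8: 0.34 × 1.6 = 0.544
Other: 0.37 (unchanged)
Relative clearance = 0.689 + 0.0368 + 0.544 + 0.37 = 1.6398.
Net systemic exposure ratio = 1 / 1.6398 = 0.610.

0.610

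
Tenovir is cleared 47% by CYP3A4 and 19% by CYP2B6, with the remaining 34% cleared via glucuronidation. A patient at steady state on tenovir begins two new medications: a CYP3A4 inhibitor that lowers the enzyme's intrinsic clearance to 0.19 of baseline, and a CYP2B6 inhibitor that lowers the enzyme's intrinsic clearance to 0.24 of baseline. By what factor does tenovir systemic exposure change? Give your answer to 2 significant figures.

2.1

The CYP3A4 pathway (47% of clearance) drops to 0.19× activity: 0.47 × 0.19 = 0.0893.
The CYP2B6 pathway (19% of clearance) falls to 0.24× activity: 0.19 × 0.24 = 0.0456.
Non-CYP routes (34%) are unchanged.
New clearance relative to baseline: 0.0893 + 0.0456 + 0.34 = 0.4749.
Because systemic exposure varies inversely with clearance, the combined effect is 1 / 0.4749 = 2.1.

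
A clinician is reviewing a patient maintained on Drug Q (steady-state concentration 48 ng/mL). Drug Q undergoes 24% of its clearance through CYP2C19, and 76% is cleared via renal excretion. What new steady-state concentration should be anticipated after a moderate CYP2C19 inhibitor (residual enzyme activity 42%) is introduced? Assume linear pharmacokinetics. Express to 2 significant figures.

The CYP2C19 pathway (24% of clearance) falls to 0.42× activity: 0.24 × 0.42 = 0.1008.
Non-CYP routes (76%) are unchanged.
CL_new/CL_old = 0.1008 + 0.76 = 0.8608.
New steady-state concentration = baseline ÷ relative clearance = 48 / 0.8608 = 56 ng/mL.

56 ng/mL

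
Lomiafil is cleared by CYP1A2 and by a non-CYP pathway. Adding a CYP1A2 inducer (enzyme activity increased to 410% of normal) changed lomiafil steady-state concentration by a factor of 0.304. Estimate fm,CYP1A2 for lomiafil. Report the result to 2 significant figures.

Let x = fm,CYP1A2. Because steady-state concentration ∝ 1/CL, relative clearance rose to 1/0.304 = 3.289.
Setting x·4.1 + (1 − x) = 3.289 and solving: x = (3.289 − 1)/(4.1 − 1) = 0.74.

0.74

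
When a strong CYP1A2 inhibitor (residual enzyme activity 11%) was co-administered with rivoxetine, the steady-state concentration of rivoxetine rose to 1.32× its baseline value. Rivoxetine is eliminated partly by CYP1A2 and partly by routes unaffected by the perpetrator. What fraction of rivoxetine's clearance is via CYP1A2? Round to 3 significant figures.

0.272

Call the CYP1A2 fraction fm. After the interaction, CL_new/CL_old = fm × 0.11 + (1 − fm).
Steady-state concentration ratio = 1 / (new CL fraction), so new CL fraction = 1 / 1.32 = 0.7576.
fm × 0.11 + 1 − fm = 0.7576  ⇒  fm × (0.11 − 1) = −0.2424  ⇒  fm = 0.272.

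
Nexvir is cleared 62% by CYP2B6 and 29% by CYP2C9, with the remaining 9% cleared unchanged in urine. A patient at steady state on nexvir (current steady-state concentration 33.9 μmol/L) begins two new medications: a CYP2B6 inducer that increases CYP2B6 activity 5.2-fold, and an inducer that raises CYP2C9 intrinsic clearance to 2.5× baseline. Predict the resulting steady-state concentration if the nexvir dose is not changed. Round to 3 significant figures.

8.39 μmol/L

CYP2B6: 0.62 × 5.2 = 3.224
CYP2C9: 0.29 × 2.5 = 0.725
Other: 0.09 (unchanged)
New clearance relative to baseline: 3.224 + 0.725 + 0.09 = 4.039.
Dividing the baseline by the relative clearance: 33.9 / 4.039 = 8.39 μmol/L.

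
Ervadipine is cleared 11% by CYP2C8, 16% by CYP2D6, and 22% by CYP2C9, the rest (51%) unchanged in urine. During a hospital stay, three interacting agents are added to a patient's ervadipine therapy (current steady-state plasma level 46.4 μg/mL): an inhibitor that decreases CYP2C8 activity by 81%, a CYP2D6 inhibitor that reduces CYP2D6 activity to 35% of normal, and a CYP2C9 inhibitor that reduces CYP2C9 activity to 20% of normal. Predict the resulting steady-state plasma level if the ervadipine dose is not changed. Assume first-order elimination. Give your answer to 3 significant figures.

73.5 μg/mL

The CYP2C8 pathway (11% of clearance) drops to 0.19× activity: 0.11 × 0.19 = 0.0209.
The CYP2D6 pathway (16% of clearance) drops to 0.35× activity: 0.16 × 0.35 = 0.056.
The CYP2C9 pathway (22% of clearance) is reduced to 0.2× activity: 0.22 × 0.2 = 0.044.
Non-CYP routes (51%) are unchanged.
Relative clearance = 0.0209 + 0.056 + 0.044 + 0.51 = 0.6309.
New steady-state plasma level = 46.4 / 0.6309 = 73.5 μg/mL (concentration scales inversely with clearance).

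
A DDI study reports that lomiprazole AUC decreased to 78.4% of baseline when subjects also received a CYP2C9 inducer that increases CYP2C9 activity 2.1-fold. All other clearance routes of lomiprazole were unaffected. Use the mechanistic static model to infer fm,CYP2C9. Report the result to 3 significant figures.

CL'/CL = 1 / 0.784 = 1.276
2.1·fm + (1 − fm) = 1.276
fm = (1.276 − 1) / (2.1 − 1) = 0.250

0.250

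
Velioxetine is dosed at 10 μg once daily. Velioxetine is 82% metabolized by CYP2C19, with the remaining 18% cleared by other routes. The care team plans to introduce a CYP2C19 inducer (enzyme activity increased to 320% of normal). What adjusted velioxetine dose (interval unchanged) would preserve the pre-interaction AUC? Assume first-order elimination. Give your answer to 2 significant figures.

The CYP2C19 pathway (82% of clearance) increases to 3.2× activity: 0.82 × 3.2 = 2.624.
Non-CYP routes (18%) are unchanged.
New clearance relative to baseline: 2.624 + 0.18 = 2.804.
Css,avg = (dose rate)/CL, so holding Css fixed requires dose ∝ CL: 10 × 2.804 = 28 μg.

28 μg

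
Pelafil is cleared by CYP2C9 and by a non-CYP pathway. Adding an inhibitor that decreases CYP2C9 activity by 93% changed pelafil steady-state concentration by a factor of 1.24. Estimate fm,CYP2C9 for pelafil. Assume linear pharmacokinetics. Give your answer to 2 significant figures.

0.21

Write x for the fraction cleared via CYP2C9. The observed steady-state concentration change means clearance fell to 1/1.24 = 0.8065 of baseline.
Only the CYP2C9 route changed, so 0.8065 = x·0.07 + (1 − x), giving x = 0.21.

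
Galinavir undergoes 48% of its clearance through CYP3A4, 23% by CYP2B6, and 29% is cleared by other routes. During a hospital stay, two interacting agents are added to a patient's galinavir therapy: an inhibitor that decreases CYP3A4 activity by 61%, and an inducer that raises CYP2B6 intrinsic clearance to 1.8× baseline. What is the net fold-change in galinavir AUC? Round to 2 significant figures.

1.1

The CYP3A4 pathway (48% of clearance) drops to 0.39× activity: 0.48 × 0.39 = 0.1872.
The CYP2B6 pathway (23% of clearance) increases to 1.8× activity: 0.23 × 1.8 = 0.414.
Non-CYP routes (29%) are unchanged.
CL_new/CL_old = 0.1872 + 0.414 + 0.29 = 0.8912.
Because AUC varies inversely with clearance, the combined effect is 1 / 0.8912 = 1.1.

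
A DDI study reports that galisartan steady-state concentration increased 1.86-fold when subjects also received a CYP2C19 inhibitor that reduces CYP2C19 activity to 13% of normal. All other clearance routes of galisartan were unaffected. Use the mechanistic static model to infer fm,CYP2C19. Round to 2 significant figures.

CL'/CL = 1 / 1.86 = 0.5376
0.13·fm + (1 − fm) = 0.5376
fm = (0.5376 − 1) / (0.13 − 1) = 0.53

0.53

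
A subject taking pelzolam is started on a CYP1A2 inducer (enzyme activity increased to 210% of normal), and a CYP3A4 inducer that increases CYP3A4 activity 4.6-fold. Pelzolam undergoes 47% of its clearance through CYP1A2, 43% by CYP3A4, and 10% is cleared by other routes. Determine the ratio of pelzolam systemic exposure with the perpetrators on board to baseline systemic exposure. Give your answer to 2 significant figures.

0.33

CYP1A2: 0.47 × 2.1 = 0.987
CYP3A4: 0.43 × 4.6 = 1.978
Other: 0.1 (unchanged)
CL_new/CL_old = 0.987 + 1.978 + 0.1 = 3.065.
Systemic exposure ∝ 1/CL: fold-change = 1 / 3.065 = 0.33.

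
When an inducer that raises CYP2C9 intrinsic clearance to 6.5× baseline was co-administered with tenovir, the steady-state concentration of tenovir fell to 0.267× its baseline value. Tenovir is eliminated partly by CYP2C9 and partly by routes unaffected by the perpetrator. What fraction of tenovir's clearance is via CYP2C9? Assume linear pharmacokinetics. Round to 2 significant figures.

0.50

Call the CYP2C9 fraction fm. After the interaction, CL_new/CL_old = fm × 6.5 + (1 − fm).
Steady-state concentration ratio = 1 / (new CL fraction), so new CL fraction = 1 / 0.267 = 3.745.
fm × 6.5 + 1 − fm = 3.745  ⇒  fm × (6.5 − 1) = 2.745  ⇒  fm = 0.50.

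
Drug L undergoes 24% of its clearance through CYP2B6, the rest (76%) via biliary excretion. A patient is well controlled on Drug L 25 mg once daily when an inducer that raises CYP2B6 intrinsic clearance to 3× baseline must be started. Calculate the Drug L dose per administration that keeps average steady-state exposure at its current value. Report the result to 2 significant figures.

The CYP2B6 pathway (24% of clearance) is boosted to 3× activity: 0.24 × 3 = 0.72.
Non-CYP routes (76%) are unchanged.
CL_new/CL_old = 0.72 + 0.76 = 1.48.
To maintain the same steady-state level, dose must scale with clearance: new dose = 25 × 1.48 = 37 mg.

37 mg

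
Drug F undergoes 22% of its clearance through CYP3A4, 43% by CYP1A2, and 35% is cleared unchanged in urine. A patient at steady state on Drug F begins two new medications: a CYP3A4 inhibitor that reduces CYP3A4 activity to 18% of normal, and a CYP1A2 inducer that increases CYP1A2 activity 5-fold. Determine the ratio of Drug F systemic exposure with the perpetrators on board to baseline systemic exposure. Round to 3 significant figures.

The CYP3A4 pathway (22% of clearance) falls to 0.18× activity: 0.22 × 0.18 = 0.0396.
The CYP1A2 pathway (43% of clearance) increases to 5× activity: 0.43 × 5 = 2.15.
Non-CYP routes (35%) are unchanged.
Relative clearance = 0.0396 + 2.15 + 0.35 = 2.5396.
Because systemic exposure varies inversely with clearance, the combined effect is 1 / 2.5396 = 0.394.

0.394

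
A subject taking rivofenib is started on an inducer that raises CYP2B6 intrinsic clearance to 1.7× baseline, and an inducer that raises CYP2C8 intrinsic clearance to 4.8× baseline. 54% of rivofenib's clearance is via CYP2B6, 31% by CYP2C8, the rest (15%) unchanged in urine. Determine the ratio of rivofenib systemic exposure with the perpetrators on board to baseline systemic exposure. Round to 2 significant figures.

The CYP2B6 pathway (54% of clearance) rises to 1.7× activity: 0.54 × 1.7 = 0.918.
The CYP2C8 pathway (31% of clearance) rises to 4.8× activity: 0.31 × 4.8 = 1.488.
The remaining 15% of clearance is unaffected.
CL_new/CL_old = 0.918 + 1.488 + 0.15 = 2.556.
Because systemic exposure varies inversely with clearance, the combined effect is 1 / 2.556 = 0.39.

0.39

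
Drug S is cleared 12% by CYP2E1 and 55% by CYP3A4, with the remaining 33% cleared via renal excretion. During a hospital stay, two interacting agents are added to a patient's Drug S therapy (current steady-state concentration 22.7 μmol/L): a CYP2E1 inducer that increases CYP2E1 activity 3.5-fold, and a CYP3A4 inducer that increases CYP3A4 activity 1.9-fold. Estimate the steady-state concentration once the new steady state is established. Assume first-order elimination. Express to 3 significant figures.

CYP2E1: 0.12 × 3.5 = 0.42
CYP3A4: 0.55 × 1.9 = 1.045
Other: 0.33 (unchanged)
Relative clearance = 0.42 + 1.045 + 0.33 = 1.795.
Steady-state concentration ∝ 1/CL: new value = 22.7 / 1.795 = 12.6 μmol/L.

12.6 μmol/L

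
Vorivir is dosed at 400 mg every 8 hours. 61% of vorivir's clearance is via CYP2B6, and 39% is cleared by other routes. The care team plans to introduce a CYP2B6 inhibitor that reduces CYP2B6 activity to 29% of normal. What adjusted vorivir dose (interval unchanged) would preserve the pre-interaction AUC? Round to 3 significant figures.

CYP2B6: 0.61 × 0.29 = 0.1769
Other: 0.39 (unchanged)
Relative clearance = 0.1769 + 0.39 = 0.5669.
Exposure is unchanged when dose changes in proportion to clearance. New dose = 400 mg × 0.5669 = 227 mg.

227 mg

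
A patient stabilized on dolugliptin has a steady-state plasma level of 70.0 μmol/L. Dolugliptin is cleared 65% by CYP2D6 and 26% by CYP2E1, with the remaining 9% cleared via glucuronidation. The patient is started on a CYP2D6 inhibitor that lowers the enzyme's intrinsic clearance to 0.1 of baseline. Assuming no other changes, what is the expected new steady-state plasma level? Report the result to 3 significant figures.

169 μmol/L

The CYP2D6 pathway (65% of clearance) drops to 0.1× activity: 0.65 × 0.1 = 0.065.
CYP2E1 (26%) and the residual 9% are unaffected.
New clearance relative to baseline: 0.065 + 0.26 + 0.09 = 0.415.
With dosing unchanged, steady-state plasma level scales as 1/CL: 70.0 / 0.415 = 169 μmol/L.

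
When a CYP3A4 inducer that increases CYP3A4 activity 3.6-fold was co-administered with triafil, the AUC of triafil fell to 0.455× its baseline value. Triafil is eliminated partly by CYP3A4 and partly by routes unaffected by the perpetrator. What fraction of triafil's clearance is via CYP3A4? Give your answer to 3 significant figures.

0.461

Let x = fm,CYP3A4. Because AUC ∝ 1/CL, relative clearance rose to 1/0.455 = 2.198.
Setting x·3.6 + (1 − x) = 2.198 and solving: x = (2.198 − 1)/(3.6 − 1) = 0.461.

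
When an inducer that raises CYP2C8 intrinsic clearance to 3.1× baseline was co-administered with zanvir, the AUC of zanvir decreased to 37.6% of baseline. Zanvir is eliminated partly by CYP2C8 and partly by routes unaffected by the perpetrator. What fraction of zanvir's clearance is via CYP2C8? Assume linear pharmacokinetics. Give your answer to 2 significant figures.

CL'/CL = 1 / 0.376 = 2.66
3.1·fm + (1 − fm) = 2.66
fm = (2.66 − 1) / (3.1 − 1) = 0.79

0.79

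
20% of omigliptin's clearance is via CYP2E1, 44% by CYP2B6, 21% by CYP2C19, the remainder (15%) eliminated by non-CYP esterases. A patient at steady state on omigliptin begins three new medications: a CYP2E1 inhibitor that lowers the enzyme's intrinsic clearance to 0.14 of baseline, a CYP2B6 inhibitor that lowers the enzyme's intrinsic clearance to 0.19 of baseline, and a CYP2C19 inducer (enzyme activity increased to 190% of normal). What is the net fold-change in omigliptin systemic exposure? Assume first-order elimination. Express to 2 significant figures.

CYP2E1: 0.2 × 0.14 = 0.028
CYP2B6: 0.44 × 0.19 = 0.0836
CYP2C19: 0.21 × 1.9 = 0.399
Other: 0.15 (unchanged)
CL_new/CL_old = 0.028 + 0.0836 + 0.399 + 0.15 = 0.6606.
Net systemic exposure ratio = 1 / 0.6606 = 1.5.

1.5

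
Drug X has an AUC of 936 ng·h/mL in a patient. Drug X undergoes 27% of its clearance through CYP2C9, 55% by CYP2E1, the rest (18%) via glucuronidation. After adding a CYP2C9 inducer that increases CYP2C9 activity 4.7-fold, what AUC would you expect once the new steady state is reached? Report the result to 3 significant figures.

468 ng·h/mL

The CYP2C9 pathway (27% of clearance) is boosted to 4.7× activity: 0.27 × 4.7 = 1.269.
CYP2E1 (55%) and the residual 18% are unaffected.
New clearance relative to baseline: 1.269 + 0.55 + 0.18 = 1.999.
AUC ∝ 1/CL, so new value = 936 / 1.999 = 468 ng·h/mL.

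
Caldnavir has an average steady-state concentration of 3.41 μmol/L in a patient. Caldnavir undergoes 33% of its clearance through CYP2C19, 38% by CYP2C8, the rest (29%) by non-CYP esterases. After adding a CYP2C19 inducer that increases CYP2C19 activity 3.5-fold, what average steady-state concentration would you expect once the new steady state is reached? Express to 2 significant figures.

1.9 μmol/L

The CYP2C19 pathway (33% of clearance) is boosted to 3.5× activity: 0.33 × 3.5 = 1.155.
CYP2C8 (38%) and the residual 29% are unaffected.
New clearance relative to baseline: 1.155 + 0.38 + 0.29 = 1.825.
With dosing unchanged, average steady-state concentration scales as 1/CL: 3.41 / 1.825 = 1.9 μmol/L.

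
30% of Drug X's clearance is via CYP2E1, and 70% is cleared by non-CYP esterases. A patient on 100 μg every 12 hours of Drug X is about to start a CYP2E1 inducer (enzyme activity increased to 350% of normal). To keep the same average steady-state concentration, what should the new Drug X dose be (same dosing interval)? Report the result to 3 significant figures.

The CYP2E1 pathway (30% of clearance) rises to 3.5× activity: 0.3 × 3.5 = 1.05.
The remaining 70% of clearance is unaffected.
CL_new/CL_old = 1.05 + 0.7 = 1.75.
To maintain the same steady-state level, dose must scale with clearance: new dose = 100 × 1.75 = 175 μg.

175 μg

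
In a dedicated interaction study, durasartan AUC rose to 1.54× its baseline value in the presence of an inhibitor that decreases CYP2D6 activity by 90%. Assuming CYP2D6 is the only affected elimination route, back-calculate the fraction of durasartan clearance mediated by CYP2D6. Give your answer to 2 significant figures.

Let fm be the CYP2D6 fraction. New clearance relative to baseline = fm × 0.1 + (1 − fm).
AUC ratio = 1 / (new CL fraction), so new CL fraction = 1 / 1.54 = 0.6494.
fm × 0.1 + 1 − fm = 0.6494  ⇒  fm × (0.1 − 1) = −0.3506  ⇒  fm = 0.39.

0.39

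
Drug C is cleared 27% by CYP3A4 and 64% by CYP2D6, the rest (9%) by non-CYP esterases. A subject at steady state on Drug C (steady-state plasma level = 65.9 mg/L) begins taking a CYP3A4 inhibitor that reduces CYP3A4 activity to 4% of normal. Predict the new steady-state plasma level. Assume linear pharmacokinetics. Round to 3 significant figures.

The CYP3A4 pathway (27% of clearance) falls to 0.04× activity: 0.27 × 0.04 = 0.0108.
CYP2D6 (64%) and the residual 9% are unaffected.
New clearance relative to baseline: 0.0108 + 0.64 + 0.09 = 0.7408.
Steady-state plasma level ∝ 1/CL, so new value = 65.9 / 0.7408 = 89.0 mg/L.

89.0 mg/L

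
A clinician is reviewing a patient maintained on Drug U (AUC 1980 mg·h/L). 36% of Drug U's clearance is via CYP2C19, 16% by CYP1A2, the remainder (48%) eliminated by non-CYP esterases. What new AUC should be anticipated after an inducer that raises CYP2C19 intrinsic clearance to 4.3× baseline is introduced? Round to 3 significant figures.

905 mg·h/L

The CYP2C19 pathway (36% of clearance) increases to 4.3× activity: 0.36 × 4.3 = 1.548.
CYP1A2 (16%) and the residual 48% are unaffected.
Relative clearance = 1.548 + 0.16 + 0.48 = 2.188.
AUC ∝ 1/CL, so new value = 1980 / 2.188 = 905 mg·h/L.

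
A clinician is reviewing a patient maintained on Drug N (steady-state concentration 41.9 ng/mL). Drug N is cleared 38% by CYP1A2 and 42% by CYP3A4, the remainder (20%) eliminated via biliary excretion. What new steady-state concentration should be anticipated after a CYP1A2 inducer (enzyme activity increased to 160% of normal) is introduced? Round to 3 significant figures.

34.1 ng/mL

The CYP1A2 pathway (38% of clearance) rises to 1.6× activity: 0.38 × 1.6 = 0.608.
CYP3A4 (42%) and the residual 20% are unaffected.
Relative clearance = 0.608 + 0.42 + 0.2 = 1.228.
New steady-state concentration = baseline ÷ relative clearance = 41.9 / 1.228 = 34.1 ng/mL.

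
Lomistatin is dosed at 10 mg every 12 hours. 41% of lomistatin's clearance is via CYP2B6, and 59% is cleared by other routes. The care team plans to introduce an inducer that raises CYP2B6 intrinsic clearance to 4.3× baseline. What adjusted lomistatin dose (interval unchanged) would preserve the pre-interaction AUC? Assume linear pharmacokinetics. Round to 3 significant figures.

23.5 mg

CYP2B6: 0.41 × 4.3 = 1.763
Other: 0.59 (unchanged)
CL_new/CL_old = 1.763 + 0.59 = 2.353.
To maintain the same steady-state level, dose must scale with clearance: new dose = 10 × 2.353 = 23.5 mg.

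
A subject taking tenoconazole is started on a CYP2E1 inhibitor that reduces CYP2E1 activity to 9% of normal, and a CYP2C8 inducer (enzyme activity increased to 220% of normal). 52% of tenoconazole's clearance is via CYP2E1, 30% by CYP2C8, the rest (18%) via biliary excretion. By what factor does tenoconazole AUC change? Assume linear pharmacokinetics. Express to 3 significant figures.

1.13

The CYP2E1 pathway (52% of clearance) drops to 0.09× activity: 0.52 × 0.09 = 0.0468.
The CYP2C8 pathway (30% of clearance) rises to 2.2× activity: 0.3 × 2.2 = 0.66.
The remaining 18% of clearance is unaffected.
CL_new/CL_old = 0.0468 + 0.66 + 0.18 = 0.8868.
Net AUC ratio = 1 / 0.8868 = 1.13.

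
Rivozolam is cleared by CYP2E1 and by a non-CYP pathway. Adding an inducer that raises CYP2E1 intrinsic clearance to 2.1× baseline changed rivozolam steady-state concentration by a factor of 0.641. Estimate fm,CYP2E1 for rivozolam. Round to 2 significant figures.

Let x = fm,CYP2E1. Because steady-state concentration ∝ 1/CL, relative clearance rose to 1/0.641 = 1.56.
Setting x·2.1 + (1 − x) = 1.56 and solving: x = (1.56 − 1)/(2.1 − 1) = 0.51.

0.51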